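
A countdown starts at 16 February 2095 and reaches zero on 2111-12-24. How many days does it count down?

6154

Feb 16, 2095 → Feb 16, 2096: 365 days.
Feb 16, 2096 → Feb 16, 2097: 366 days (Feb 29, 2096 is in that span).
Feb 16, 2097 → Feb 16, 2098: 365 days.
Feb 16, 2098 → Feb 16, 2099: 365 days.
Feb 16, 2099 → Feb 16, 2100: 365 days.
Feb 16, 2100 → Feb 16, 2101: 365 days.
Feb 16, 2101 → Feb 16, 2102: 365 days.
Feb 16, 2102 → Feb 16, 2103: 365 days.
Feb 16, 2103 → Feb 16, 2104: 365 days.
Feb 16, 2104 → Feb 16, 2105: 366 days (Feb 29, 2104 is in that span).
Feb 16, 2105 → Feb 16, 2106: 365 days.
Feb 16, 2106 → Feb 16, 2107: 365 days.
Feb 16, 2107 → Feb 16, 2108: 365 days.
Feb 16, 2108 → Feb 16, 2109: 366 days (Feb 29, 2108 is in that span).
Feb 16, 2109 → Feb 16, 2110: 365 days.
Feb 16, 2110 → Feb 16, 2111: 365 days.
Feb 16, 2111 → Mar 16, 2111: 28 days (February has 28).
Mar 16, 2111 → Apr 16, 2111: 31 days (March has 31).
Apr 16, 2111 → May 16, 2111: 30 days (April has 30).
May 16, 2111 → Jun 16, 2111: 31 days (May has 31).
Jun 16, 2111 → Jul 16, 2111: 30 days (June has 30).
Jul 16, 2111 → Aug 16, 2111: 31 days (July has 31).
Aug 16, 2111 → Sep 16, 2111: 31 days (August has 31).
Sep 16, 2111 → Oct 16, 2111: 30 days (September has 30).
Oct 16, 2111 → Nov 16, 2111: 31 days (October has 31).
Nov 16, 2111 → Dec 16, 2111: 30 days (November has 30).
Dec 16, 2111 → Dec 24, 2111: 8 days.
Total: 6154 days.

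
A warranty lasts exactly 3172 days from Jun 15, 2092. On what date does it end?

February 21, 2101

+365 (one year) → Jun 15, 2093 (2807 left).
+365 (one year) → Jun 15, 2094 (2442 left).
+365 (one year) → Jun 15, 2095 (2077 left).
+366 (one year; includes Feb 29, 2096) → Jun 15, 2096 (1711 left).
+365 (one year) → Jun 15, 2097 (1346 left).
+365 (one year) → Jun 15, 2098 (981 left).
+365 (one year) → Jun 15, 2099 (616 left).
+365 (one year) → Jun 15, 2100 (251 left).
Jun has 30 days: +16 → Jul 1, 2100 (235 left).
Jul has 31 days: +31 → Aug 1, 2100 (204 left).
Aug has 31 days: +31 → Sep 1, 2100 (173 left).
Sep has 30 days: +30 → Oct 1, 2100 (143 left).
Oct has 31 days: +31 → Nov 1, 2100 (112 left).
Nov has 30 days: +30 → Dec 1, 2100 (82 left).
Dec has 31 days: +31 → Jan 1, 2101 (51 left).
Jan has 31 days: +31 → Feb 1, 2101 (20 left).
+20 → Feb 21, 2101.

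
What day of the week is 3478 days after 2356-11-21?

Tuesday

Nov 21, 2356 is a Wednesday.
3478 mod 7 = 6, so 3478 days after a Wednesday is Wednesday + 6 = Tuesday.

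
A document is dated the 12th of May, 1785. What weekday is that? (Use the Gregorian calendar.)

Thursday

Doomsday rule: the anchor day for the 1700s is Sunday. For year 85: 85÷12 = 7 r 1, and 1÷4 = 0, so 7+1+0 = 8.
Sunday + 8 ≡ Monday — that's 1785's doomsday.
In May the doomsday date is May 9.
May 12 is 3 days after May 9; 3 mod 7 = 3, so Monday + 3 = Thursday.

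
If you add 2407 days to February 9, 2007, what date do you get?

September 12, 2013

+365 (one year) → Feb 9, 2008 (2042 left).
+366 (one year; includes Feb 29, 2008) → Feb 9, 2009 (1676 left).
+365 (one year) → Feb 9, 2010 (1311 left).
+365 (one year) → Feb 9, 2011 (946 left).
+365 (one year) → Feb 9, 2012 (581 left).
+366 (one year; includes Feb 29, 2012) → Feb 9, 2013 (215 left).
Feb has 28 days: +20 → Mar 1, 2013 (195 left).
Mar has 31 days: +31 → Apr 1, 2013 (164 left).
Apr has 30 days: +30 → May 1, 2013 (134 left).
May has 31 days: +31 → Jun 1, 2013 (103 left).
Jun has 30 days: +30 → Jul 1, 2013 (73 left).
Jul has 31 days: +31 → Aug 1, 2013 (42 left).
Aug has 31 days: +31 → Sep 1, 2013 (11 left).
+11 → Sep 12, 2013.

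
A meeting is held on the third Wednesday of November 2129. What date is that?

November 16, 2129

November 1, 2129 is a Tuesday.
The first Wednesday is therefore November 2 (1 days later).
The third Wednesday is 2 + 2×7 = November 16.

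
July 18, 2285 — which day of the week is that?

Saturday

Doomsday rule: the anchor day for the 2200s is Friday. For year 85: 85÷12 = 7 r 1, and 1÷4 = 0, so 7+1+0 = 8.
Friday + 8 ≡ Saturday — that's 2285's doomsday.
In July the doomsday date is Jul 11.
Jul 18 is 7 days after Jul 11; 7 mod 7 = 0, so Saturday + 0 = Saturday.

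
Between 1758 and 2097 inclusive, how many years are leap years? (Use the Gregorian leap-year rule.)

83

Multiples of 4 in [1758,2097]: 85.
Of those, multiples of 100: 3 (not leap unless ÷400).
Multiples of 400: 1.
Leap years = 85 − 3 + 1 = 83.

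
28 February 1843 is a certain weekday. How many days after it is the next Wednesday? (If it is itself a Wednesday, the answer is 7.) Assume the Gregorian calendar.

1

Feb 28, 1843 is a Tuesday.
From Tuesday to the next Wednesday is 1 day.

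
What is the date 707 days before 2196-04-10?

−366 (one year; includes Feb 29, 2196) → Apr 10, 2195 (341 left).
−10 → Mar 31, 2195 (end of Mar, 31 days; 331 left).
−31 → Feb 28, 2195 (end of Feb, 28 days; 300 left).
−28 → Jan 31, 2195 (end of Jan, 31 days; 272 left).
−31 → Dec 31, 2194 (end of Dec, 31 days; 241 left).
−31 → Nov 30, 2194 (end of Nov, 30 days; 210 left).
−30 → Oct 31, 2194 (end of Oct, 31 days; 180 left).
−31 → Sep 30, 2194 (end of Sep, 30 days; 149 left).
−30 → Aug 31, 2194 (end of Aug, 31 days; 119 left).
−31 → Jul 31, 2194 (end of Jul, 31 days; 88 left).
−31 → Jun 30, 2194 (end of Jun, 30 days; 57 left).
−30 → May 31, 2194 (end of May, 31 days; 27 left).
−27 → May 4, 2194.

May 4, 2194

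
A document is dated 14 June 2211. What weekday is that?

Friday

Doomsday rule: the anchor day for the 2200s is Friday. For year 11: 11÷12 = 0 r 11, and 11÷4 = 2, so 0+11+2 = 13.
Friday + 13 ≡ Thursday — that's 2211's doomsday.
In June the doomsday date is Jun 6.
Jun 14 is 8 days after Jun 6; 8 mod 7 = 1, so Thursday + 1 = Friday.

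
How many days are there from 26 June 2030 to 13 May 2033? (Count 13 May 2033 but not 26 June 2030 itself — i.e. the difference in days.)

1052

Jun 26, 2030 → Jun 26, 2031: 365 days.
Jun 26, 2031 → Jun 26, 2032: 366 days (Feb 29, 2032 is in that span).
Jun 26, 2032 → Jul 26, 2032: 30 days (June has 30).
Jul 26, 2032 → Aug 26, 2032: 31 days (July has 31).
Aug 26, 2032 → Sep 26, 2032: 31 days (August has 31).
Sep 26, 2032 → Oct 26, 2032: 30 days (September has 30).
Oct 26, 2032 → Nov 26, 2032: 31 days (October has 31).
Nov 26, 2032 → Dec 26, 2032: 30 days (November has 30).
Dec 26, 2032 → Jan 26, 2033: 31 days (December has 31).
Jan 26, 2033 → Feb 26, 2033: 31 days (January has 31).
Feb 26, 2033 → Mar 26, 2033: 28 days (February has 28).
Mar 26, 2033 → Apr 26, 2033: 31 days (March has 31).
Apr 26, 2033 → May 13, 2033: 17 days.
Total: 1052 days.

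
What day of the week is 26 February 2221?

January 1, 2221 is a Monday.
Jan 1, 2221 → Feb 1, 2221: 31 days (January has 31).
Feb 1, 2221 → Feb 26, 2221: 25 days.
Total: 56 days.
56 mod 7 = 0, so Monday + 0 = Monday.

Monday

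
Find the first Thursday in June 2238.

June 7, 2238

June 1, 2238 is a Friday.
The first Thursday is therefore June 7 (6 days later).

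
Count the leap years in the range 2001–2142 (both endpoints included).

34

Multiples of 4 in [2001,2142]: 35.
Of those, multiples of 100: 1 (not leap unless ÷400).
Multiples of 400: 0.
Leap years = 35 − 1 + 0 = 34.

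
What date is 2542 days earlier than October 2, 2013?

−365 (one year) → Oct 2, 2012 (2177 left).
−366 (one year; includes Feb 29, 2012) → Oct 2, 2011 (1811 left).
−365 (one year) → Oct 2, 2010 (1446 left).
−365 (one year) → Oct 2, 2009 (1081 left).
−365 (one year) → Oct 2, 2008 (716 left).
−366 (one year; includes Feb 29, 2008) → Oct 2, 2007 (350 left).
−2 → Sep 30, 2007 (end of Sep, 30 days; 348 left).
−30 → Aug 31, 2007 (end of Aug, 31 days; 318 left).
−31 → Jul 31, 2007 (end of Jul, 31 days; 287 left).
−31 → Jun 30, 2007 (end of Jun, 30 days; 256 left).
−30 → May 31, 2007 (end of May, 31 days; 226 left).
−31 → Apr 30, 2007 (end of Apr, 30 days; 195 left).
−30 → Mar 31, 2007 (end of Mar, 31 days; 165 left).
−31 → Feb 28, 2007 (end of Feb, 28 days; 134 left).
−28 → Jan 31, 2007 (end of Jan, 31 days; 106 left).
−31 → Dec 31, 2006 (end of Dec, 31 days; 75 left).
−31 → Nov 30, 2006 (end of Nov, 30 days; 44 left).
−30 → Oct 31, 2006 (end of Oct, 31 days; 14 left).
−14 → Oct 17, 2006.

October 17, 2006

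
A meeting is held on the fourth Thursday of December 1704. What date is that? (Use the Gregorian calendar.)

December 25, 1704

December 1, 1704 is a Monday.
The first Thursday is therefore December 4 (3 days later).
The fourth Thursday is 4 + 3×7 = December 25.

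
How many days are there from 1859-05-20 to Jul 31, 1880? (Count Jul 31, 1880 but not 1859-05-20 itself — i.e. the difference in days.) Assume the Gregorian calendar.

7743

May 20, 1859 → May 20, 1860: 366 days (Feb 29, 1860 is in that span).
May 20, 1860 → May 20, 1861: 365 days.
May 20, 1861 → May 20, 1862: 365 days.
May 20, 1862 → May 20, 1863: 365 days.
May 20, 1863 → May 20, 1864: 366 days (Feb 29, 1864 is in that span).
May 20, 1864 → May 20, 1865: 365 days.
May 20, 1865 → May 20, 1866: 365 days.
May 20, 1866 → May 20, 1867: 365 days.
May 20, 1867 → May 20, 1868: 366 days (Feb 29, 1868 is in that span).
May 20, 1868 → May 20, 1869: 365 days.
May 20, 1869 → May 20, 1870: 365 days.
May 20, 1870 → May 20, 1871: 365 days.
May 20, 1871 → May 20, 1872: 366 days (Feb 29, 1872 is in that span).
May 20, 1872 → May 20, 1873: 365 days.
May 20, 1873 → May 20, 1874: 365 days.
May 20, 1874 → May 20, 1875: 365 days.
May 20, 1875 → May 20, 1876: 366 days (Feb 29, 1876 is in that span).
May 20, 1876 → May 20, 1877: 365 days.
May 20, 1877 → May 20, 1878: 365 days.
May 20, 1878 → May 20, 1879: 365 days.
May 20, 1879 → May 20, 1880: 366 days (Feb 29, 1880 is in that span).
May 20, 1880 → Jun 20, 1880: 31 days (May has 31).
Jun 20, 1880 → Jul 20, 1880: 30 days (June has 30).
Jul 20, 1880 → Jul 31, 1880: 11 days.
Total: 7743 days.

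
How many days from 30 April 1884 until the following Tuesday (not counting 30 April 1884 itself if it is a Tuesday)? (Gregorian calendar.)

Apr 30, 1884 is a Wednesday.
From Wednesday to the next Tuesday is 6 days.

6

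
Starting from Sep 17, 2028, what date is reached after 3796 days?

February 8, 2039

+365 (one year) → Sep 17, 2029 (3431 left).
+365 (one year) → Sep 17, 2030 (3066 left).
+365 (one year) → Sep 17, 2031 (2701 left).
+366 (one year; includes Feb 29, 2032) → Sep 17, 2032 (2335 left).
+365 (one year) → Sep 17, 2033 (1970 left).
+365 (one year) → Sep 17, 2034 (1605 left).
+365 (one year) → Sep 17, 2035 (1240 left).
+366 (one year; includes Feb 29, 2036) → Sep 17, 2036 (874 left).
+365 (one year) → Sep 17, 2037 (509 left).
+365 (one year) → Sep 17, 2038 (144 left).
Sep has 30 days: +14 → Oct 1, 2038 (130 left).
Oct has 31 days: +31 → Nov 1, 2038 (99 left).
Nov has 30 days: +30 → Dec 1, 2038 (69 left).
Dec has 31 days: +31 → Jan 1, 2039 (38 left).
Jan has 31 days: +31 → Feb 1, 2039 (7 left).
+7 → Feb 8, 2039.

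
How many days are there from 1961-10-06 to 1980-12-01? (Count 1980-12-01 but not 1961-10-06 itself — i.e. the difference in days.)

6996

Oct 6, 1961 → Oct 6, 1962: 365 days.
Oct 6, 1962 → Oct 6, 1963: 365 days.
Oct 6, 1963 → Oct 6, 1964: 366 days (Feb 29, 1964 is in that span).
Oct 6, 1964 → Oct 6, 1965: 365 days.
Oct 6, 1965 → Oct 6, 1966: 365 days.
Oct 6, 1966 → Oct 6, 1967: 365 days.
Oct 6, 1967 → Oct 6, 1968: 366 days (Feb 29, 1968 is in that span).
Oct 6, 1968 → Oct 6, 1969: 365 days.
Oct 6, 1969 → Oct 6, 1970: 365 days.
Oct 6, 1970 → Oct 6, 1971: 365 days.
Oct 6, 1971 → Oct 6, 1972: 366 days (Feb 29, 1972 is in that span).
Oct 6, 1972 → Oct 6, 1973: 365 days.
Oct 6, 1973 → Oct 6, 1974: 365 days.
Oct 6, 1974 → Oct 6, 1975: 365 days.
Oct 6, 1975 → Oct 6, 1976: 366 days (Feb 29, 1976 is in that span).
Oct 6, 1976 → Oct 6, 1977: 365 days.
Oct 6, 1977 → Oct 6, 1978: 365 days.
Oct 6, 1978 → Oct 6, 1979: 365 days.
Oct 6, 1979 → Oct 6, 1980: 366 days (Feb 29, 1980 is in that span).
Oct 6, 1980 → Nov 6, 1980: 31 days (October has 31).
Nov 6, 1980 → Dec 1, 1980: 25 days.
Total: 6996 days.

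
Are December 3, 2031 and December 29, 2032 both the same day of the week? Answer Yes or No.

From Dec 3, 2031 to Dec 29, 2032 is 392 days.
392 mod 7 = 0, so they are the same weekday.
(Dec 3, 2031 is a Wednesday; Dec 29, 2032 is a Wednesday.)

Yes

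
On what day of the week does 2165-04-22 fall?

Monday

Doomsday rule: the anchor day for the 2100s is Sunday. For year 65: 65÷12 = 5 r 5, and 5÷4 = 1, so 5+5+1 = 11.
Sunday + 11 ≡ Thursday — that's 2165's doomsday.
In April the doomsday date is Apr 4.
Apr 22 is 18 days after Apr 4; 18 mod 7 = 4, so Thursday + 4 = Monday.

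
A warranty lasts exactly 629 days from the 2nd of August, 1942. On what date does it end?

+365 (one year) → Aug 2, 1943 (264 left).
Aug has 31 days: +30 → Sep 1, 1943 (234 left).
Sep has 30 days: +30 → Oct 1, 1943 (204 left).
Oct has 31 days: +31 → Nov 1, 1943 (173 left).
Nov has 30 days: +30 → Dec 1, 1943 (143 left).
Dec has 31 days: +31 → Jan 1, 1944 (112 left).
Jan has 31 days: +31 → Feb 1, 1944 (81 left).
Feb has 29 days: +29 → Mar 1, 1944 (52 left).
Mar has 31 days: +31 → Apr 1, 1944 (21 left).
+21 → Apr 22, 1944.

April 22, 1944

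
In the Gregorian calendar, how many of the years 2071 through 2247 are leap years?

42

Multiples of 4 in [2071,2247]: 44.
Of those, multiples of 100: 2 (not leap unless ÷400).
Multiples of 400: 0.
Leap years = 44 − 2 + 0 = 42.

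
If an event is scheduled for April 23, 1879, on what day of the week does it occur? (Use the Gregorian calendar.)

Doomsday rule: the anchor day for the 1800s is Friday. For year 79: 79÷12 = 6 r 7, and 7÷4 = 1, so 6+7+1 = 14.
Friday + 14 ≡ Friday — that's 1879's doomsday.
In April the doomsday date is Apr 4.
Apr 23 is 19 days after Apr 4; 19 mod 7 = 5, so Friday + 5 = Wednesday.

Wednesday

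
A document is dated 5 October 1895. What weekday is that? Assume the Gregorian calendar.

Saturday

Doomsday rule: the anchor day for the 1800s is Friday. For year 95: 95÷12 = 7 r 11, and 11÷4 = 2, so 7+11+2 = 20.
Friday + 20 ≡ Thursday — that's 1895's doomsday.
In October the doomsday date is Oct 10.
Oct 5 is 5 days before Oct 10; 5 mod 7 = 5, so Thursday − 5 = Saturday.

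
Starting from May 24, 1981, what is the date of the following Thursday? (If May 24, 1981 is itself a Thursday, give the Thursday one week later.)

May 28, 1981

May 24, 1981 is a Sunday.
From Sunday to the next Thursday is 4 days.
May 24, 1981 + 4 = May 28, 1981.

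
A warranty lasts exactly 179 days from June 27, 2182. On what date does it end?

December 23, 2182

Jun has 30 days: +4 → Jul 1, 2182 (175 left).
Jul has 31 days: +31 → Aug 1, 2182 (144 left).
Aug has 31 days: +31 → Sep 1, 2182 (113 left).
Sep has 30 days: +30 → Oct 1, 2182 (83 left).
Oct has 31 days: +31 → Nov 1, 2182 (52 left).
Nov has 30 days: +30 → Dec 1, 2182 (22 left).
+22 → Dec 23, 2182.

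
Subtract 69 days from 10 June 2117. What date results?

−10 → May 31, 2117 (end of May, 31 days; 59 left).
−31 → Apr 30, 2117 (end of Apr, 30 days; 28 left).
−28 → Apr 2, 2117.

April 2, 2117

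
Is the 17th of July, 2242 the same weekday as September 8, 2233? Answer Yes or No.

From Sep 8, 2233 to Jul 17, 2242 is 3234 days.
3234 mod 7 = 0, so they are the same weekday.
(Sep 8, 2233 is a Sunday; Jul 17, 2242 is a Sunday.)

Yes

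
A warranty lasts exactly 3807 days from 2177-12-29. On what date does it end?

June 1, 2188

+365 (one year) → Dec 29, 2178 (3442 left).
+365 (one year) → Dec 29, 2179 (3077 left).
+366 (one year; includes Feb 29, 2180) → Dec 29, 2180 (2711 left).
+365 (one year) → Dec 29, 2181 (2346 left).
+365 (one year) → Dec 29, 2182 (1981 left).
+365 (one year) → Dec 29, 2183 (1616 left).
+366 (one year; includes Feb 29, 2184) → Dec 29, 2184 (1250 left).
+365 (one year) → Dec 29, 2185 (885 left).
+365 (one year) → Dec 29, 2186 (520 left).
+365 (one year) → Dec 29, 2187 (155 left).
Dec has 31 days: +3 → Jan 1, 2188 (152 left).
Jan has 31 days: +31 → Feb 1, 2188 (121 left).
Feb has 29 days: +29 → Mar 1, 2188 (92 left).
Mar has 31 days: +31 → Apr 1, 2188 (61 left).
Apr has 30 days: +30 → May 1, 2188 (31 left).
May has 31 days: +31 → Jun 1, 2188 (0 left).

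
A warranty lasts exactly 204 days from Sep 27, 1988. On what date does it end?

Sep has 30 days: +4 → Oct 1, 1988 (200 left).
Oct has 31 days: +31 → Nov 1, 1988 (169 left).
Nov has 30 days: +30 → Dec 1, 1988 (139 left).
Dec has 31 days: +31 → Jan 1, 1989 (108 left).
Jan has 31 days: +31 → Feb 1, 1989 (77 left).
Feb has 28 days: +28 → Mar 1, 1989 (49 left).
Mar has 31 days: +31 → Apr 1, 1989 (18 left).
+18 → Apr 19, 1989.

April 19, 1989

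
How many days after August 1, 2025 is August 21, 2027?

Aug 1, 2025 → Aug 1, 2026: 365 days.
Aug 1, 2026 → Sep 1, 2026: 31 days (August has 31).
Sep 1, 2026 → Oct 1, 2026: 30 days (September has 30).
Oct 1, 2026 → Nov 1, 2026: 31 days (October has 31).
Nov 1, 2026 → Dec 1, 2026: 30 days (November has 30).
Dec 1, 2026 → Jan 1, 2027: 31 days (December has 31).
Jan 1, 2027 → Feb 1, 2027: 31 days (January has 31).
Feb 1, 2027 → Mar 1, 2027: 28 days (February has 28).
Mar 1, 2027 → Apr 1, 2027: 31 days (March has 31).
Apr 1, 2027 → May 1, 2027: 30 days (April has 30).
May 1, 2027 → Jun 1, 2027: 31 days (May has 31).
Jun 1, 2027 → Jul 1, 2027: 30 days (June has 30).
Jul 1, 2027 → Aug 1, 2027: 31 days (July has 31).
Aug 1, 2027 → Aug 21, 2027: 20 days.
Total: 750 days.

750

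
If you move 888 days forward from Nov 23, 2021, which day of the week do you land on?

Monday

First find the weekday of Nov 23, 2021. Doomsday rule: the anchor day for the 2000s is Tuesday. For year 21: 21÷12 = 1 r 9, and 9÷4 = 2, so 1+9+2 = 12.
Tuesday + 12 ≡ Sunday — that's 2021's doomsday.
In November the doomsday date is Nov 7.
Nov 23 is 16 days after Nov 7; 16 mod 7 = 2, so Sunday + 2 = Tuesday.
888 mod 7 = 6, so 888 days after a Tuesday is Tuesday + 6 = Monday.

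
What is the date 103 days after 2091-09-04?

Sep has 30 days: +27 → Oct 1, 2091 (76 left).
Oct has 31 days: +31 → Nov 1, 2091 (45 left).
Nov has 30 days: +30 → Dec 1, 2091 (15 left).
+15 → Dec 16, 2091.

December 16, 2091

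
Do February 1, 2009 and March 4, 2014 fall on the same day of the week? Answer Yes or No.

No

From Feb 1, 2009 to Mar 4, 2014 is 1857 days.
1857 mod 7 = 2, so they are different weekdays.
(Feb 1, 2009 is a Sunday; Mar 4, 2014 is a Tuesday.)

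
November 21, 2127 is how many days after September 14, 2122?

1894

Sep 14, 2122 → Sep 14, 2123: 365 days.
Sep 14, 2123 → Sep 14, 2124: 366 days (Feb 29, 2124 is in that span).
Sep 14, 2124 → Sep 14, 2125: 365 days.
Sep 14, 2125 → Sep 14, 2126: 365 days.
Sep 14, 2126 → Sep 14, 2127: 365 days.
Sep 14, 2127 → Oct 14, 2127: 30 days (September has 30).
Oct 14, 2127 → Nov 14, 2127: 31 days (October has 31).
Nov 14, 2127 → Nov 21, 2127: 7 days.
Total: 1894 days.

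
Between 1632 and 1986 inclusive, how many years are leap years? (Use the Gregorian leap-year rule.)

Multiples of 4 in [1632,1986]: 89.
Of those, multiples of 100: 3 (not leap unless ÷400).
Multiples of 400: 0.
Leap years = 89 − 3 + 0 = 86.

86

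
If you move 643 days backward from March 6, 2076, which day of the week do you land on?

Mar 6, 2076 is a Friday.
643 mod 7 = 6, so 643 days before a Friday is Friday − 6 = Saturday.

Saturday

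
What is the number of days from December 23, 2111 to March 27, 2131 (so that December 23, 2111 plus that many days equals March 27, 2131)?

7034

Dec 23, 2111 → Dec 23, 2112: 366 days (Feb 29, 2112 is in that span).
Dec 23, 2112 → Dec 23, 2113: 365 days.
Dec 23, 2113 → Dec 23, 2114: 365 days.
Dec 23, 2114 → Dec 23, 2115: 365 days.
Dec 23, 2115 → Dec 23, 2116: 366 days (Feb 29, 2116 is in that span).
Dec 23, 2116 → Dec 23, 2117: 365 days.
Dec 23, 2117 → Dec 23, 2118: 365 days.
Dec 23, 2118 → Dec 23, 2119: 365 days.
Dec 23, 2119 → Dec 23, 2120: 366 days (Feb 29, 2120 is in that span).
Dec 23, 2120 → Dec 23, 2121: 365 days.
Dec 23, 2121 → Dec 23, 2122: 365 days.
Dec 23, 2122 → Dec 23, 2123: 365 days.
Dec 23, 2123 → Dec 23, 2124: 366 days (Feb 29, 2124 is in that span).
Dec 23, 2124 → Dec 23, 2125: 365 days.
Dec 23, 2125 → Dec 23, 2126: 365 days.
Dec 23, 2126 → Dec 23, 2127: 365 days.
Dec 23, 2127 → Dec 23, 2128: 366 days (Feb 29, 2128 is in that span).
Dec 23, 2128 → Dec 23, 2129: 365 days.
Dec 23, 2129 → Dec 23, 2130: 365 days.
Dec 23, 2130 → Jan 23, 2131: 31 days (December has 31).
Jan 23, 2131 → Feb 23, 2131: 31 days (January has 31).
Feb 23, 2131 → Mar 23, 2131: 28 days (February has 28).
Mar 23, 2131 → Mar 27, 2131: 4 days.
Total: 7034 days.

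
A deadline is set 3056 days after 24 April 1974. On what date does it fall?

+365 (one year) → Apr 24, 1975 (2691 left).
+366 (one year; includes Feb 29, 1976) → Apr 24, 1976 (2325 left).
+365 (one year) → Apr 24, 1977 (1960 left).
+365 (one year) → Apr 24, 1978 (1595 left).
+365 (one year) → Apr 24, 1979 (1230 left).
+366 (one year; includes Feb 29, 1980) → Apr 24, 1980 (864 left).
+365 (one year) → Apr 24, 1981 (499 left).
+365 (one year) → Apr 24, 1982 (134 left).
Apr has 30 days: +7 → May 1, 1982 (127 left).
May has 31 days: +31 → Jun 1, 1982 (96 left).
Jun has 30 days: +30 → Jul 1, 1982 (66 left).
Jul has 31 days: +31 → Aug 1, 1982 (35 left).
Aug has 31 days: +31 → Sep 1, 1982 (4 left).
+4 → Sep 5, 1982.

September 5, 1982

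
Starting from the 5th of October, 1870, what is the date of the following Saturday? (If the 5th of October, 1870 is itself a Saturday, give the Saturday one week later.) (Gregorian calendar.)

October 8, 1870

Oct 5, 1870 is a Wednesday.
From Wednesday to the next Saturday is 3 days.
Oct 5, 1870 + 3 = Oct 8, 1870.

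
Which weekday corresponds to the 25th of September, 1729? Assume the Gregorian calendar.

Doomsday rule: the anchor day for the 1700s is Sunday. For year 29: 29÷12 = 2 r 5, and 5÷4 = 1, so 2+5+1 = 8.
Sunday + 8 ≡ Monday — that's 1729's doomsday.
In September the doomsday date is Sep 5.
Sep 25 is 20 days after Sep 5; 20 mod 7 = 6, so Monday + 6 = Sunday.

Sunday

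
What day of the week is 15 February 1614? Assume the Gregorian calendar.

Doomsday rule: the anchor day for the 1600s is Tuesday. For year 14: 14÷12 = 1 r 2, and 2÷4 = 0, so 1+2+0 = 3.
Tuesday + 3 ≡ Friday — that's 1614's doomsday.
In February the doomsday date is Feb 28 (1614 is not a leap year).
Feb 15 is 13 days before Feb 28; 13 mod 7 = 6, so Friday − 6 = Saturday.

Saturday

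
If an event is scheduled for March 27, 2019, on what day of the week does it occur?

Doomsday rule: the anchor day for the 2000s is Tuesday. For year 19: 19÷12 = 1 r 7, and 7÷4 = 1, so 1+7+1 = 9.
Tuesday + 9 ≡ Thursday — that's 2019's doomsday.
In March the doomsday date is Mar 14.
Mar 27 is 13 days after Mar 14; 13 mod 7 = 6, so Thursday + 6 = Wednesday.

Wednesday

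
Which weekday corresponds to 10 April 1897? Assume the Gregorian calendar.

Saturday

Doomsday rule: the anchor day for the 1800s is Friday. For year 97: 97÷12 = 8 r 1, and 1÷4 = 0, so 8+1+0 = 9.
Friday + 9 ≡ Sunday — that's 1897's doomsday.
In April the doomsday date is Apr 4.
Apr 10 is 6 days after Apr 4; 6 mod 7 = 6, so Sunday + 6 = Saturday.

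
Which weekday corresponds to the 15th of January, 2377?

Saturday

Doomsday rule: the anchor day for the 2300s is Wednesday. For year 77: 77÷12 = 6 r 5, and 5÷4 = 1, so 6+5+1 = 12.
Wednesday + 12 ≡ Monday — that's 2377's doomsday.
In January the doomsday date is Jan 3 (2377 is not a leap year).
Jan 15 is 12 days after Jan 3; 12 mod 7 = 5, so Monday + 5 = Saturday.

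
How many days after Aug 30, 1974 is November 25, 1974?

87

Aug 30, 1974 → Sep 30, 1974: 31 days (August has 31).
Sep 30, 1974 → Oct 30, 1974: 30 days (September has 30).
Oct 30, 1974 → Nov 25, 1974: 26 days.
Total: 87 days.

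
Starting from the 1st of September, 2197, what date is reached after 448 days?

November 23, 2198

+365 (one year) → Sep 1, 2198 (83 left).
Sep has 30 days: +30 → Oct 1, 2198 (53 left).
Oct has 31 days: +31 → Nov 1, 2198 (22 left).
+22 → Nov 23, 2198.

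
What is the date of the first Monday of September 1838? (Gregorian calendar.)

September 1, 1838 is a Saturday.
The first Monday is therefore September 3 (2 days later).

September 3, 1838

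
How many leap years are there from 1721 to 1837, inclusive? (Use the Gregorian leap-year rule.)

28

Multiples of 4 in [1721,1837]: 29.
Of those, multiples of 100: 1 (not leap unless ÷400).
Multiples of 400: 0.
Leap years = 29 − 1 + 0 = 28.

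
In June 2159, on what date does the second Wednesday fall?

June 1, 2159 is a Friday.
The first Wednesday is therefore June 6 (5 days later).
The second Wednesday is 6 + 1×7 = June 13.

June 13, 2159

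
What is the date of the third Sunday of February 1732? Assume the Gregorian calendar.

February 17, 1732

February 1, 1732 is a Friday.
The first Sunday is therefore February 3 (2 days later).
The third Sunday is 3 + 2×7 = February 17.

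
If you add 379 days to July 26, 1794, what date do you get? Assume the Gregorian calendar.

August 9, 1795

Jul has 31 days: +6 → Aug 1, 1794 (373 left).
Aug has 31 days: +31 → Sep 1, 1794 (342 left).
Sep has 30 days: +30 → Oct 1, 1794 (312 left).
Oct has 31 days: +31 → Nov 1, 1794 (281 left).
Nov has 30 days: +30 → Dec 1, 1794 (251 left).
Dec has 31 days: +31 → Jan 1, 1795 (220 left).
Jan has 31 days: +31 → Feb 1, 1795 (189 left).
Feb has 28 days: +28 → Mar 1, 1795 (161 left).
Mar has 31 days: +31 → Apr 1, 1795 (130 left).
Apr has 30 days: +30 → May 1, 1795 (100 left).
May has 31 days: +31 → Jun 1, 1795 (69 left).
Jun has 30 days: +30 → Jul 1, 1795 (39 left).
Jul has 31 days: +31 → Aug 1, 1795 (8 left).
+8 → Aug 9, 1795.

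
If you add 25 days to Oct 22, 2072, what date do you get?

Oct has 31 days: +10 → Nov 1, 2072 (15 left).
+15 → Nov 16, 2072.

November 16, 2072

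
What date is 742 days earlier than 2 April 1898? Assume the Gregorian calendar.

−365 (one year) → Apr 2, 1897 (377 left).
−2 → Mar 31, 1897 (end of Mar, 31 days; 375 left).
−31 → Feb 28, 1897 (end of Feb, 28 days; 344 left).
−28 → Jan 31, 1897 (end of Jan, 31 days; 316 left).
−31 → Dec 31, 1896 (end of Dec, 31 days; 285 left).
−31 → Nov 30, 1896 (end of Nov, 30 days; 254 left).
−30 → Oct 31, 1896 (end of Oct, 31 days; 224 left).
−31 → Sep 30, 1896 (end of Sep, 30 days; 193 left).
−30 → Aug 31, 1896 (end of Aug, 31 days; 163 left).
−31 → Jul 31, 1896 (end of Jul, 31 days; 132 left).
−31 → Jun 30, 1896 (end of Jun, 30 days; 101 left).
−30 → May 31, 1896 (end of May, 31 days; 71 left).
−31 → Apr 30, 1896 (end of Apr, 30 days; 40 left).
−30 → Mar 31, 1896 (end of Mar, 31 days; 10 left).
−10 → Mar 21, 1896.

March 21, 1896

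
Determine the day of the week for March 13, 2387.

Friday

Doomsday rule: the anchor day for the 2300s is Wednesday. For year 87: 87÷12 = 7 r 3, and 3÷4 = 0, so 7+3+0 = 10.
Wednesday + 10 ≡ Saturday — that's 2387's doomsday.
In March the doomsday date is Mar 14.
Mar 13 is 1 day before Mar 14; 1 mod 7 = 1, so Saturday − 1 = Friday.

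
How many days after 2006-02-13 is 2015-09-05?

3491

Feb 13, 2006 → Feb 13, 2007: 365 days.
Feb 13, 2007 → Feb 13, 2008: 365 days.
Feb 13, 2008 → Feb 13, 2009: 366 days (Feb 29, 2008 is in that span).
Feb 13, 2009 → Feb 13, 2010: 365 days.
Feb 13, 2010 → Feb 13, 2011: 365 days.
Feb 13, 2011 → Feb 13, 2012: 365 days.
Feb 13, 2012 → Feb 13, 2013: 366 days (Feb 29, 2012 is in that span).
Feb 13, 2013 → Feb 13, 2014: 365 days.
Feb 13, 2014 → Feb 13, 2015: 365 days.
Feb 13, 2015 → Mar 13, 2015: 28 days (February has 28).
Mar 13, 2015 → Apr 13, 2015: 31 days (March has 31).
Apr 13, 2015 → May 13, 2015: 30 days (April has 30).
May 13, 2015 → Jun 13, 2015: 31 days (May has 31).
Jun 13, 2015 → Jul 13, 2015: 30 days (June has 30).
Jul 13, 2015 → Aug 13, 2015: 31 days (July has 31).
Aug 13, 2015 → Sep 5, 2015: 23 days.
Total: 3491 days.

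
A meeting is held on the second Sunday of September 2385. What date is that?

September 1, 2385 is a Sunday.
The first Sunday is therefore September 1 (same day).
The second Sunday is 1 + 1×7 = September 8.

September 8, 2385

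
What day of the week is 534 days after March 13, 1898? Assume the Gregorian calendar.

First find the weekday of Mar 13, 1898. Doomsday rule: the anchor day for the 1800s is Friday. For year 98: 98÷12 = 8 r 2, and 2÷4 = 0, so 8+2+0 = 10.
Friday + 10 ≡ Monday — that's 1898's doomsday.
In March the doomsday date is Mar 14.
Mar 13 is 1 day before Mar 14; 1 mod 7 = 1, so Monday − 1 = Sunday.
534 mod 7 = 2, so 534 days after a Sunday is Sunday + 2 = Tuesday.

Tuesday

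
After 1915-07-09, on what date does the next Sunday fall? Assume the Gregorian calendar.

Jul 9, 1915 is a Friday.
From Friday to the next Sunday is 2 days.
Jul 9, 1915 + 2 = Jul 11, 1915.

July 11, 1915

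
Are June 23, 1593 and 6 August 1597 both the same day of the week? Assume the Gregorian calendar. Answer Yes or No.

Yes

From Jun 23, 1593 to Aug 6, 1597 is 1505 days.
1505 mod 7 = 0, so they are the same weekday.
(Jun 23, 1593 is a Wednesday; Aug 6, 1597 is a Wednesday.)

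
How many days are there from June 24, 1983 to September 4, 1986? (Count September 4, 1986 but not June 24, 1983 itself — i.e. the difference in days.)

Jun 24, 1983 → Jun 24, 1984: 366 days (Feb 29, 1984 is in that span).
Jun 24, 1984 → Jun 24, 1985: 365 days.
Jun 24, 1985 → Jun 24, 1986: 365 days.
Jun 24, 1986 → Jul 24, 1986: 30 days (June has 30).
Jul 24, 1986 → Aug 24, 1986: 31 days (July has 31).
Aug 24, 1986 → Sep 4, 1986: 11 days.
Total: 1168 days.

1168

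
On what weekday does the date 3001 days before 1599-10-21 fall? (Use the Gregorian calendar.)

Saturday

Oct 21, 1599 is a Thursday.
3001 mod 7 = 5, so 3001 days before a Thursday is Thursday − 5 = Saturday.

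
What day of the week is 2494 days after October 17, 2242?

Wednesday

Oct 17, 2242 is a Monday.
2494 mod 7 = 2, so 2494 days after a Monday is Monday + 2 = Wednesday.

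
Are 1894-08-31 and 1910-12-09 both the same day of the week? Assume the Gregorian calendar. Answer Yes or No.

Yes

From Aug 31, 1894 to Dec 9, 1910 is 5943 days.
5943 mod 7 = 0, so they are the same weekday.
(Aug 31, 1894 is a Friday; Dec 9, 1910 is a Friday.)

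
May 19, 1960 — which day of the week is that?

Thursday

January 1, 1960 is a Friday.
Jan 1, 1960 → Feb 1, 1960: 31 days (January has 31).
Feb 1, 1960 → Mar 1, 1960: 29 days (February has 29).
Mar 1, 1960 → Apr 1, 1960: 31 days (March has 31).
Apr 1, 1960 → May 1, 1960: 30 days (April has 30).
May 1, 1960 → May 19, 1960: 18 days.
Total: 139 days.
139 mod 7 = 6, so Friday + 6 = Thursday.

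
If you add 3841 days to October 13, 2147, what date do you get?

+366 (one year; includes Feb 29, 2148) → Oct 13, 2148 (3475 left).
+365 (one year) → Oct 13, 2149 (3110 left).
+365 (one year) → Oct 13, 2150 (2745 left).
+365 (one year) → Oct 13, 2151 (2380 left).
+366 (one year; includes Feb 29, 2152) → Oct 13, 2152 (2014 left).
+365 (one year) → Oct 13, 2153 (1649 left).
+365 (one year) → Oct 13, 2154 (1284 left).
+365 (one year) → Oct 13, 2155 (919 left).
+366 (one year; includes Feb 29, 2156) → Oct 13, 2156 (553 left).
+365 (one year) → Oct 13, 2157 (188 left).
Oct has 31 days: +19 → Nov 1, 2157 (169 left).
Nov has 30 days: +30 → Dec 1, 2157 (139 left).
Dec has 31 days: +31 → Jan 1, 2158 (108 left).
Jan has 31 days: +31 → Feb 1, 2158 (77 left).
Feb has 28 days: +28 → Mar 1, 2158 (49 left).
Mar has 31 days: +31 → Apr 1, 2158 (18 left).
+18 → Apr 19, 2158.

April 19, 2158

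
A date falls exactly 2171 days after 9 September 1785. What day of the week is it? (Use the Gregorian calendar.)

Saturday

Sep 9, 1785 is a Friday.
2171 mod 7 = 1, so 2171 days after a Friday is Friday + 1 = Saturday.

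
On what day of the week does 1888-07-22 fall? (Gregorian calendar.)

Sunday

Doomsday rule: the anchor day for the 1800s is Friday. For year 88: 88÷12 = 7 r 4, and 4÷4 = 1, so 7+4+1 = 12.
Friday + 12 ≡ Wednesday — that's 1888's doomsday.
In July the doomsday date is Jul 11.
Jul 22 is 11 days after Jul 11; 11 mod 7 = 4, so Wednesday + 4 = Sunday.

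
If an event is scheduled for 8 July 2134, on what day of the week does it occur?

Doomsday rule: the anchor day for the 2100s is Sunday. For year 34: 34÷12 = 2 r 10, and 10÷4 = 2, so 2+10+2 = 14.
Sunday + 14 ≡ Sunday — that's 2134's doomsday.
In July the doomsday date is Jul 11.
Jul 8 is 3 days before Jul 11; 3 mod 7 = 3, so Sunday − 3 = Thursday.

Thursday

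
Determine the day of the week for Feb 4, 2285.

Wednesday

Doomsday rule: the anchor day for the 2200s is Friday. For year 85: 85÷12 = 7 r 1, and 1÷4 = 0, so 7+1+0 = 8.
Friday + 8 ≡ Saturday — that's 2285's doomsday.
In February the doomsday date is Feb 28 (2285 is not a leap year).
Feb 4 is 24 days before Feb 28; 24 mod 7 = 3, so Saturday − 3 = Wednesday.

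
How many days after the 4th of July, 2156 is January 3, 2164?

Jul 4, 2156 → Jul 4, 2157: 365 days.
Jul 4, 2157 → Jul 4, 2158: 365 days.
Jul 4, 2158 → Jul 4, 2159: 365 days.
Jul 4, 2159 → Jul 4, 2160: 366 days (Feb 29, 2160 is in that span).
Jul 4, 2160 → Jul 4, 2161: 365 days.
Jul 4, 2161 → Jul 4, 2162: 365 days.
Jul 4, 2162 → Jul 4, 2163: 365 days.
Jul 4, 2163 → Aug 4, 2163: 31 days (July has 31).
Aug 4, 2163 → Sep 4, 2163: 31 days (August has 31).
Sep 4, 2163 → Oct 4, 2163: 30 days (September has 30).
Oct 4, 2163 → Nov 4, 2163: 31 days (October has 31).
Nov 4, 2163 → Dec 4, 2163: 30 days (November has 30).
Dec 4, 2163 → Jan 3, 2164: 30 days.
Total: 2739 days.

2739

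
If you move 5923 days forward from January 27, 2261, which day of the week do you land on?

First find the weekday of Jan 27, 2261. Doomsday rule: the anchor day for the 2200s is Friday. For year 61: 61÷12 = 5 r 1, and 1÷4 = 0, so 5+1+0 = 6.
Friday + 6 ≡ Thursday — that's 2261's doomsday.
In January the doomsday date is Jan 3 (2261 is not a leap year).
Jan 27 is 24 days after Jan 3; 24 mod 7 = 3, so Thursday + 3 = Sunday.
5923 mod 7 = 1, so 5923 days after a Sunday is Sunday + 1 = Monday.

Monday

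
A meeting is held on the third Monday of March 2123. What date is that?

March 1, 2123 is a Monday.
The first Monday is therefore March 1 (same day).
The third Monday is 1 + 2×7 = March 15.

March 15, 2123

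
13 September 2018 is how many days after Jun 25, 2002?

Jun 25, 2002 → Jun 25, 2003: 365 days.
Jun 25, 2003 → Jun 25, 2004: 366 days (Feb 29, 2004 is in that span).
Jun 25, 2004 → Jun 25, 2005: 365 days.
Jun 25, 2005 → Jun 25, 2006: 365 days.
Jun 25, 2006 → Jun 25, 2007: 365 days.
Jun 25, 2007 → Jun 25, 2008: 366 days (Feb 29, 2008 is in that span).
Jun 25, 2008 → Jun 25, 2009: 365 days.
Jun 25, 2009 → Jun 25, 2010: 365 days.
Jun 25, 2010 → Jun 25, 2011: 365 days.
Jun 25, 2011 → Jun 25, 2012: 366 days (Feb 29, 2012 is in that span).
Jun 25, 2012 → Jun 25, 2013: 365 days.
Jun 25, 2013 → Jun 25, 2014: 365 days.
Jun 25, 2014 → Jun 25, 2015: 365 days.
Jun 25, 2015 → Jun 25, 2016: 366 days (Feb 29, 2016 is in that span).
Jun 25, 2016 → Jun 25, 2017: 365 days.
Jun 25, 2017 → Jun 25, 2018: 365 days.
Jun 25, 2018 → Jul 25, 2018: 30 days (June has 30).
Jul 25, 2018 → Aug 25, 2018: 31 days (July has 31).
Aug 25, 2018 → Sep 13, 2018: 19 days.
Total: 5924 days.

5924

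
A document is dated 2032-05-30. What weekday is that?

Doomsday rule: the anchor day for the 2000s is Tuesday. For year 32: 32÷12 = 2 r 8, and 8÷4 = 2, so 2+8+2 = 12.
Tuesday + 12 ≡ Sunday — that's 2032's doomsday.
In May the doomsday date is May 9.
May 30 is 21 days after May 9; 21 mod 7 = 0, so Sunday + 0 = Sunday.

Sunday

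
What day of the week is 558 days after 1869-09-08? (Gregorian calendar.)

First find the weekday of Sep 8, 1869. Doomsday rule: the anchor day for the 1800s is Friday. For year 69: 69÷12 = 5 r 9, and 9÷4 = 2, so 5+9+2 = 16.
Friday + 16 ≡ Sunday — that's 1869's doomsday.
In September the doomsday date is Sep 5.
Sep 8 is 3 days after Sep 5; 3 mod 7 = 3, so Sunday + 3 = Wednesday.
558 mod 7 = 5, so 558 days after a Wednesday is Wednesday + 5 = Monday.

Monday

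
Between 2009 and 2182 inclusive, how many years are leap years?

Multiples of 4 in [2009,2182]: 43.
Of those, multiples of 100: 1 (not leap unless ÷400).
Multiples of 400: 0.
Leap years = 43 − 1 + 0 = 42.

42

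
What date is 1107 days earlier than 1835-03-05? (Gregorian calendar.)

−365 (one year) → Mar 5, 1834 (742 left).
−365 (one year) → Mar 5, 1833 (377 left).
−5 → Feb 28, 1833 (end of Feb, 28 days; 372 left).
−28 → Jan 31, 1833 (end of Jan, 31 days; 344 left).
−31 → Dec 31, 1832 (end of Dec, 31 days; 313 left).
−31 → Nov 30, 1832 (end of Nov, 30 days; 282 left).
−30 → Oct 31, 1832 (end of Oct, 31 days; 252 left).
−31 → Sep 30, 1832 (end of Sep, 30 days; 221 left).
−30 → Aug 31, 1832 (end of Aug, 31 days; 191 left).
−31 → Jul 31, 1832 (end of Jul, 31 days; 160 left).
−31 → Jun 30, 1832 (end of Jun, 30 days; 129 left).
−30 → May 31, 1832 (end of May, 31 days; 99 left).
−31 → Apr 30, 1832 (end of Apr, 30 days; 68 left).
−30 → Mar 31, 1832 (end of Mar, 31 days; 38 left).
−31 → Feb 29, 1832 (end of Feb, 29 days; 7 left).
−7 → Feb 22, 1832.

February 22, 1832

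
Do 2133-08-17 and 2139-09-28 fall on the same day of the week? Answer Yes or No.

From Aug 17, 2133 to Sep 28, 2139 is 2233 days.
2233 mod 7 = 0, so they are the same weekday.
(Aug 17, 2133 is a Monday; Sep 28, 2139 is a Monday.)

Yes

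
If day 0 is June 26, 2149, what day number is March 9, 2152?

987

Jun 26, 2149 → Jun 26, 2150: 365 days.
Jun 26, 2150 → Jun 26, 2151: 365 days.
Jun 26, 2151 → Jul 26, 2151: 30 days (June has 30).
Jul 26, 2151 → Aug 26, 2151: 31 days (July has 31).
Aug 26, 2151 → Sep 26, 2151: 31 days (August has 31).
Sep 26, 2151 → Oct 26, 2151: 30 days (September has 30).
Oct 26, 2151 → Nov 26, 2151: 31 days (October has 31).
Nov 26, 2151 → Dec 26, 2151: 30 days (November has 30).
Dec 26, 2151 → Jan 26, 2152: 31 days (December has 31).
Jan 26, 2152 → Feb 26, 2152: 31 days (January has 31).
Feb 26, 2152 → Mar 9, 2152: 12 days.
Total: 987 days.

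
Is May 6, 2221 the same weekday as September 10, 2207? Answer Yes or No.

No

From Sep 10, 2207 to May 6, 2221 is 4987 days.
4987 mod 7 = 3, so they are different weekdays.
(Sep 10, 2207 is a Thursday; May 6, 2221 is a Sunday.)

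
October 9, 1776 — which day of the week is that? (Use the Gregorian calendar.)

Doomsday rule: the anchor day for the 1700s is Sunday. For year 76: 76÷12 = 6 r 4, and 4÷4 = 1, so 6+4+1 = 11.
Sunday + 11 ≡ Thursday — that's 1776's doomsday.
In October the doomsday date is Oct 10.
Oct 9 is 1 day before Oct 10; 1 mod 7 = 1, so Thursday − 1 = Wednesday.

Wednesday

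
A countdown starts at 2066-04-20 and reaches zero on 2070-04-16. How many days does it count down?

1457

Apr 20, 2066 → Apr 20, 2067: 365 days.
Apr 20, 2067 → Apr 20, 2068: 366 days (Feb 29, 2068 is in that span).
Apr 20, 2068 → Apr 20, 2069: 365 days.
Apr 20, 2069 → May 20, 2069: 30 days (April has 30).
May 20, 2069 → Jun 20, 2069: 31 days (May has 31).
Jun 20, 2069 → Jul 20, 2069: 30 days (June has 30).
Jul 20, 2069 → Aug 20, 2069: 31 days (July has 31).
Aug 20, 2069 → Sep 20, 2069: 31 days (August has 31).
Sep 20, 2069 → Oct 20, 2069: 30 days (September has 30).
Oct 20, 2069 → Nov 20, 2069: 31 days (October has 31).
Nov 20, 2069 → Dec 20, 2069: 30 days (November has 30).
Dec 20, 2069 → Jan 20, 2070: 31 days (December has 31).
Jan 20, 2070 → Feb 20, 2070: 31 days (January has 31).
Feb 20, 2070 → Mar 20, 2070: 28 days (February has 28).
Mar 20, 2070 → Apr 16, 2070: 27 days.
Total: 1457 days.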